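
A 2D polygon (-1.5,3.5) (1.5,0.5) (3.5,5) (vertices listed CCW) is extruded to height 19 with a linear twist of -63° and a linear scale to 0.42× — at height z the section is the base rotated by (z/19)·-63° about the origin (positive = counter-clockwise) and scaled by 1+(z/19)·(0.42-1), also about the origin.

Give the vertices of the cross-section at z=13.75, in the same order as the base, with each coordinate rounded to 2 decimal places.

t = z/height = 13.75/19 = 0.723684
s = 1 + (scale-1)·z/height = 1 + (0.42-1)·13.75/19 = 0.580263
θ = twist·z/height = -63°·13.75/19 = -45.5921° = -0.795732 rad
cos θ = 0.699762, sin θ = -0.714376 (intermediates below are computed at full precision and shown rounded to 5 d.p.)
v1: (-1.5,3.5) → rotate → (1.45067,3.52073) → ×s → (0.84177,2.04295) → (0.84,2.04)
v2: (1.5,0.5) → rotate → (1.40683,-0.72168) → ×s → (0.81633,-0.41877) → (0.82,-0.42)
v3: (3.5,5) → rotate → (6.02105,0.99849) → ×s → (3.49379,0.57939) → (3.49,0.58)

Cross-section at z=13.75: (0.84,2.04) (0.82,-0.42) (3.49,0.58)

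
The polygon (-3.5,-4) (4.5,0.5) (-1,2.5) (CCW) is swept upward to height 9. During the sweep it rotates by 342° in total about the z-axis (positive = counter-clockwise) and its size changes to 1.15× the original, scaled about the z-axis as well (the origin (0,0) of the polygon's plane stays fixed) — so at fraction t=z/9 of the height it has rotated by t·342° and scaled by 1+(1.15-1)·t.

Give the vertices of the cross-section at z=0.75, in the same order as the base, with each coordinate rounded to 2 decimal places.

Cross-section at z=0.75: (-1.18,-5.25) (3.76,2.62) (-2.10,1.74)

t = z/height = 0.75/9 = 0.0833333
s = 1 + (scale-1)·z/height = 1 + (1.15-1)·0.75/9 = 1.012500
θ = twist·z/height = 342°·0.75/9 = 28.5000° = 0.497419 rad
cos θ = 0.878817, sin θ = 0.477159 (intermediates below are computed at full precision and shown rounded to 5 d.p.)
v1: (-3.5,-4) → rotate → (-1.16722,-5.18532) → ×s → (-1.18182,-5.25014) → (-1.18,-5.25)
v2: (4.5,0.5) → rotate → (3.71610,2.58662) → ×s → (3.76255,2.61896) → (3.76,2.62)
v3: (-1,2.5) → rotate → (-2.07171,1.71988) → ×s → (-2.09761,1.74138) → (-2.10,1.74)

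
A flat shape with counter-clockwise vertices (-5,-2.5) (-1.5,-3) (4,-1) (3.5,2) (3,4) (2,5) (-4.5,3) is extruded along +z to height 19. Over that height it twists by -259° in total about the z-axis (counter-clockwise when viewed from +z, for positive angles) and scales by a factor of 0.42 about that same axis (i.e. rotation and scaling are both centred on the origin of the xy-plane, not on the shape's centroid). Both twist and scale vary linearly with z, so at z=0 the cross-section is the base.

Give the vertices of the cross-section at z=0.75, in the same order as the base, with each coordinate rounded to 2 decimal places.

t = z/height = 0.75/19 = 0.0394737
s = 1 + (scale-1)·z/height = 1 + (0.42-1)·0.75/19 = 0.977105
θ = twist·z/height = -259°·0.75/19 = -10.2237° = -0.178437 rad
cos θ = 0.984122, sin θ = -0.177492 (intermediates below are computed at full precision and shown rounded to 5 d.p.)
v1: (-5,-2.5) → rotate → (-5.36434,-1.57285) → ×s → (-5.24153,-1.53684) → (-5.24,-1.54)
v2: (-1.5,-3) → rotate → (-2.00866,-2.68613) → ×s → (-1.96267,-2.62463) → (-1.96,-2.62)
v3: (4,-1) → rotate → (3.75900,-1.69409) → ×s → (3.67294,-1.65530) → (3.67,-1.66)
v4: (3.5,2) → rotate → (3.79941,1.34702) → ×s → (3.71242,1.31618) → (3.71,1.32)
v5: (3,4) → rotate → (3.66233,3.40401) → ×s → (3.57849,3.32608) → (3.58,3.33)
v6: (2,5) → rotate → (2.85570,4.56563) → ×s → (2.79032,4.46110) → (2.79,4.46)
v7: (-4.5,3) → rotate → (-3.89608,3.75108) → ×s → (-3.80688,3.66520) → (-3.81,3.67)

Cross-section at z=0.75: (-5.24,-1.54) (-1.96,-2.62) (3.67,-1.66) (3.71,1.32) (3.58,3.33) (2.79,4.46) (-3.81,3.67)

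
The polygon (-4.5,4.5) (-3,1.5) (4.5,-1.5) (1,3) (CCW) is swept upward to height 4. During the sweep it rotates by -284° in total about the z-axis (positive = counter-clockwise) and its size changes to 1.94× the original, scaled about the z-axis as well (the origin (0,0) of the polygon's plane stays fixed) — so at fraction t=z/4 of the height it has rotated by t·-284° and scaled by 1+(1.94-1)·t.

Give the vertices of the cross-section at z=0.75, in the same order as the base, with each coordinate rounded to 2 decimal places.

t = z/height = 0.75/4 = 0.1875
s = 1 + (scale-1)·z/height = 1 + (1.94-1)·0.75/4 = 1.176250
θ = twist·z/height = -284°·0.75/4 = -53.2500° = -0.929388 rad
cos θ = 0.598325, sin θ = -0.801254 (intermediates below are computed at full precision and shown rounded to 5 d.p.)
v1: (-4.5,4.5) → rotate → (0.91318,6.29810) → ×s → (1.07413,7.40814) → (1.07,7.41)
v2: (-3,1.5) → rotate → (-0.59309,3.30125) → ×s → (-0.69763,3.88309) → (-0.70,3.88)
v3: (4.5,-1.5) → rotate → (1.49058,-4.50313) → ×s → (1.75329,-5.29681) → (1.75,-5.30)
v4: (1,3) → rotate → (3.00209,0.99372) → ×s → (3.53120,1.16886) → (3.53,1.17)

Cross-section at z=0.75: (1.07,7.41) (-0.70,3.88) (1.75,-5.30) (3.53,1.17)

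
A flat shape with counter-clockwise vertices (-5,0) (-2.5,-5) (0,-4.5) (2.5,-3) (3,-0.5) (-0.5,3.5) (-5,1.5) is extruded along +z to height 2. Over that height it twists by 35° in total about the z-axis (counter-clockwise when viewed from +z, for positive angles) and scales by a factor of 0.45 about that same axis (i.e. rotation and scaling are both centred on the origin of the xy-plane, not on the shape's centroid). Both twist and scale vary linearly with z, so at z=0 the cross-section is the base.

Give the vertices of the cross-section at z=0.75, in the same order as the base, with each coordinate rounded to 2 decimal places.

Cross-section at z=0.75: (-3.87,-0.90) (-1.03,-4.32) (0.81,-3.48) (2.47,-1.87) (2.41,0.15) (-1.02,2.62) (-4.14,0.26)

t = z/height = 0.75/2 = 0.375
s = 1 + (scale-1)·z/height = 1 + (0.45-1)·0.75/2 = 0.793750
θ = twist·z/height = 35°·0.75/2 = 13.1250° = 0.229074 rad
cos θ = 0.973877, sin θ = 0.227076 (intermediates below are computed at full precision and shown rounded to 5 d.p.)
v1: (-5,0) → rotate → (-4.86938,-1.13538) → ×s → (-3.86507,-0.90121) → (-3.87,-0.90)
v2: (-2.5,-5) → rotate → (-1.29931,-5.43708) → ×s → (-1.03133,-4.31568) → (-1.03,-4.32)
v3: (0,-4.5) → rotate → (1.02184,-4.38245) → ×s → (0.81109,-3.47857) → (0.81,-3.48)
v4: (2.5,-3) → rotate → (3.11592,-2.35394) → ×s → (2.47326,-1.86844) → (2.47,-1.87)
v5: (3,-0.5) → rotate → (3.03517,0.19429) → ×s → (2.40917,0.15422) → (2.41,0.15)
v6: (-0.5,3.5) → rotate → (-1.28171,3.29503) → ×s → (-1.01735,2.61543) → (-1.02,2.62)
v7: (-5,1.5) → rotate → (-5.21000,0.32543) → ×s → (-4.13544,0.25831) → (-4.14,0.26)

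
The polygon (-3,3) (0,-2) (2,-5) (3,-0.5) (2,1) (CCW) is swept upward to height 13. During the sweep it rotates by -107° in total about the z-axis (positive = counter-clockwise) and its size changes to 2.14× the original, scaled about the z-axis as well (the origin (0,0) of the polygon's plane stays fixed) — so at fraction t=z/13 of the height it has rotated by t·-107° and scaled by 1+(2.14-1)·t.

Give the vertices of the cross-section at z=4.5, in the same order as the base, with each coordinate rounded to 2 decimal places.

t = z/height = 4.5/13 = 0.346154
s = 1 + (scale-1)·z/height = 1 + (2.14-1)·4.5/13 = 1.394615
θ = twist·z/height = -107°·4.5/13 = -37.0385° = -0.646443 rad
cos θ = 0.798231, sin θ = -0.602351 (intermediates below are computed at full precision and shown rounded to 5 d.p.)
v1: (-3,3) → rotate → (-0.58764,4.20175) → ×s → (-0.81953,5.85982) → (-0.82,5.86)
v2: (0,-2) → rotate → (-1.20470,-1.59646) → ×s → (-1.68010,-2.22645) → (-1.68,-2.23)
v3: (2,-5) → rotate → (-1.41529,-5.19586) → ×s → (-1.97379,-7.24622) → (-1.97,-7.25)
v4: (3,-0.5) → rotate → (2.09352,-2.20617) → ×s → (2.91965,-3.07676) → (2.92,-3.08)
v5: (2,1) → rotate → (2.19881,-0.40647) → ×s → (3.06650,-0.56687) → (3.07,-0.57)

Cross-section at z=4.5: (-0.82,5.86) (-1.68,-2.23) (-1.97,-7.25) (2.92,-3.08) (3.07,-0.57)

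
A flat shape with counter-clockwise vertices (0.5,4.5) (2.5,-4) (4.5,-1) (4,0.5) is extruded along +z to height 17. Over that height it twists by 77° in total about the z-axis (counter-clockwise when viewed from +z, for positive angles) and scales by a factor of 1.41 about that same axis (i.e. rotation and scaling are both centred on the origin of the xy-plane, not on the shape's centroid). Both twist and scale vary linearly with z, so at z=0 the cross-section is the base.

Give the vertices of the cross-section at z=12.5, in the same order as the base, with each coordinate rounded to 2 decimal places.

Cross-section at z=12.5: (-4.53,3.77) (6.14,-0.15) (4.31,4.17) (2.32,4.71)

t = z/height = 12.5/17 = 0.735294
s = 1 + (scale-1)·z/height = 1 + (1.41-1)·12.5/17 = 1.301471
θ = twist·z/height = 77°·12.5/17 = 56.6176° = 0.988164 rad
cos θ = 0.550224, sin θ = 0.835017 (intermediates below are computed at full precision and shown rounded to 5 d.p.)
v1: (0.5,4.5) → rotate → (-3.48247,2.89351) → ×s → (-4.53233,3.76582) → (-4.53,3.77)
v2: (2.5,-4) → rotate → (4.71563,-0.11335) → ×s → (6.13725,-0.14752) → (6.14,-0.15)
v3: (4.5,-1) → rotate → (3.31102,3.20735) → ×s → (4.30920,4.17428) → (4.31,4.17)
v4: (4,0.5) → rotate → (1.78339,3.61518) → ×s → (2.32102,4.70505) → (2.32,4.71)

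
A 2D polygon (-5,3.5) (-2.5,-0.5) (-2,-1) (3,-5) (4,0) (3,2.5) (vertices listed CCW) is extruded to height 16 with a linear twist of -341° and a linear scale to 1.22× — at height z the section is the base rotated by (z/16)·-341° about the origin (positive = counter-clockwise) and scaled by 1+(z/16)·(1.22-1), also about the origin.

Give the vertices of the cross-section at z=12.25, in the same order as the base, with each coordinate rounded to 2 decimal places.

t = z/height = 12.25/16 = 0.765625
s = 1 + (scale-1)·z/height = 1 + (1.22-1)·12.25/16 = 1.168438
θ = twist·z/height = -341°·12.25/16 = -261.0781° = -4.556673 rad
cos θ = -0.155088, sin θ = 0.987901 (intermediates below are computed at full precision and shown rounded to 5 d.p.)
v1: (-5,3.5) → rotate → (-2.68221,-5.48231) → ×s → (-3.13400,-6.40574) → (-3.13,-6.41)
v2: (-2.5,-0.5) → rotate → (0.88167,-2.39221) → ×s → (1.03018,-2.79515) → (1.03,-2.80)
v3: (-2,-1) → rotate → (1.29808,-1.82071) → ×s → (1.51672,-2.12739) → (1.52,-2.13)
v4: (3,-5) → rotate → (4.47424,3.73914) → ×s → (5.22787,4.36895) → (5.23,4.37)
v5: (4,0) → rotate → (-0.62035,3.95160) → ×s → (-0.72484,4.61720) → (-0.72,4.62)
v6: (3,2.5) → rotate → (-2.93501,2.57598) → ×s → (-3.42938,3.00988) → (-3.43,3.01)

Cross-section at z=12.25: (-3.13,-6.41) (1.03,-2.80) (1.52,-2.13) (5.23,4.37) (-0.72,4.62) (-3.43,3.01)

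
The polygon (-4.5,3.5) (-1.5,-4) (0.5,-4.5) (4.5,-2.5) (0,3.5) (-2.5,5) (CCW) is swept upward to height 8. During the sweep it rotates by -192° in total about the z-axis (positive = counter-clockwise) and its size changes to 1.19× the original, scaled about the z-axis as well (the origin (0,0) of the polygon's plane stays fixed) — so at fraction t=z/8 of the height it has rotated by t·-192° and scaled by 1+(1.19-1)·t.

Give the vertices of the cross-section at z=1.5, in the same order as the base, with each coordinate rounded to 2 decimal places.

t = z/height = 1.5/8 = 0.1875
s = 1 + (scale-1)·z/height = 1 + (1.19-1)·1.5/8 = 1.035625
θ = twist·z/height = -192°·1.5/8 = -36.0000° = -0.628319 rad
cos θ = 0.809017, sin θ = -0.587785 (intermediates below are computed at full precision and shown rounded to 5 d.p.)
v1: (-4.5,3.5) → rotate → (-1.58333,5.47659) → ×s → (-1.63973,5.67170) → (-1.64,5.67)
v2: (-1.5,-4) → rotate → (-3.56467,-2.35439) → ×s → (-3.69166,-2.43827) → (-3.69,-2.44)
v3: (0.5,-4.5) → rotate → (-2.24053,-3.93447) → ×s → (-2.32034,-4.07463) → (-2.32,-4.07)
v4: (4.5,-2.5) → rotate → (2.17111,-4.66758) → ×s → (2.24846,-4.83386) → (2.25,-4.83)
v5: (0,3.5) → rotate → (2.05725,2.83156) → ×s → (2.13054,2.93243) → (2.13,2.93)
v6: (-2.5,5) → rotate → (0.91638,5.51455) → ×s → (0.94903,5.71100) → (0.95,5.71)

Cross-section at z=1.5: (-1.64,5.67) (-3.69,-2.44) (-2.32,-4.07) (2.25,-4.83) (2.13,2.93) (0.95,5.71)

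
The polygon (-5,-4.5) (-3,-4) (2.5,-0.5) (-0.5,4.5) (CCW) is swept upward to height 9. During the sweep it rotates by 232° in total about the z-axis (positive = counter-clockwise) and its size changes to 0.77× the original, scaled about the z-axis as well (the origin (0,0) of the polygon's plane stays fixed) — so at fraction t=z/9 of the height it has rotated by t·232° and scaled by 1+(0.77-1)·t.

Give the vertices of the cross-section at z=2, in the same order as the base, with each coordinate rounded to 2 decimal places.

Cross-section at z=2: (0.39,-6.37) (1.20,-4.59) (1.85,1.56) (-3.64,2.28)

t = z/height = 2/9 = 0.222222
s = 1 + (scale-1)·z/height = 1 + (0.77-1)·2/9 = 0.948889
θ = twist·z/height = 232°·2/9 = 51.5556° = 0.899814 rad
cos θ = 0.621756, sin θ = 0.783211 (intermediates below are computed at full precision and shown rounded to 5 d.p.)
v1: (-5,-4.5) → rotate → (0.41567,-6.71396) → ×s → (0.39443,-6.37080) → (0.39,-6.37)
v2: (-3,-4) → rotate → (1.26758,-4.83666) → ×s → (1.20279,-4.58945) → (1.20,-4.59)
v3: (2.5,-0.5) → rotate → (1.94599,1.64715) → ×s → (1.84653,1.56296) → (1.85,1.56)
v4: (-0.5,4.5) → rotate → (-3.83533,2.40629) → ×s → (-3.63930,2.28331) → (-3.64,2.28)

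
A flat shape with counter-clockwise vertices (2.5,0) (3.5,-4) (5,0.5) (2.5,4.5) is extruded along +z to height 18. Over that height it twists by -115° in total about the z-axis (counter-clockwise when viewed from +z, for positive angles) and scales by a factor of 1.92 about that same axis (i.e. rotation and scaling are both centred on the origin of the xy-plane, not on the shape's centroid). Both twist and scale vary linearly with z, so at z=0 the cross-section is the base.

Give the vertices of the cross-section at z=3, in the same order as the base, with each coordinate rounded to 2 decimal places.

Cross-section at z=3: (2.72,-0.95) (2.30,-5.68) (5.64,-1.35) (4.43,3.96)

t = z/height = 3/18 = 0.166667
s = 1 + (scale-1)·z/height = 1 + (1.92-1)·3/18 = 1.153333
θ = twist·z/height = -115°·3/18 = -19.1667° = -0.334521 rad
cos θ = 0.944568, sin θ = -0.328317 (intermediates below are computed at full precision and shown rounded to 5 d.p.)
v1: (2.5,0) → rotate → (2.36142,-0.82079) → ×s → (2.72350,-0.94665) → (2.72,-0.95)
v2: (3.5,-4) → rotate → (1.99272,-4.92738) → ×s → (2.29827,-5.68291) → (2.30,-5.68)
v3: (5,0.5) → rotate → (4.88700,-1.16930) → ×s → (5.63634,-1.34860) → (5.64,-1.35)
v4: (2.5,4.5) → rotate → (3.83885,3.42976) → ×s → (4.42747,3.95566) → (4.43,3.96)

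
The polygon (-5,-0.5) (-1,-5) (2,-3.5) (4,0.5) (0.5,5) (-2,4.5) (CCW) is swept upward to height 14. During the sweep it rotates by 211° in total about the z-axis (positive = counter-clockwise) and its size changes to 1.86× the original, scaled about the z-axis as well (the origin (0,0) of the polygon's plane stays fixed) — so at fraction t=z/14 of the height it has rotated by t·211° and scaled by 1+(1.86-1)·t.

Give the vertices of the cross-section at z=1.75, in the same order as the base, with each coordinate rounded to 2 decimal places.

Cross-section at z=1.75: (-4.72,-2.96) (1.47,-5.45) (3.71,-2.49) (3.72,2.46) (-1.96,5.21) (-4.20,3.48)

t = z/height = 1.75/14 = 0.125
s = 1 + (scale-1)·z/height = 1 + (1.86-1)·1.75/14 = 1.107500
θ = twist·z/height = 211°·1.75/14 = 26.3750° = 0.460331 rad
cos θ = 0.895906, sin θ = 0.444244 (intermediates below are computed at full precision and shown rounded to 5 d.p.)
v1: (-5,-0.5) → rotate → (-4.25741,-2.66917) → ×s → (-4.71508,-2.95611) → (-4.72,-2.96)
v2: (-1,-5) → rotate → (1.32532,-4.92377) → ×s → (1.46779,-5.45308) → (1.47,-5.45)
v3: (2,-3.5) → rotate → (3.34667,-2.24718) → ×s → (3.70643,-2.48875) → (3.71,-2.49)
v4: (4,0.5) → rotate → (3.36150,2.22493) → ×s → (3.72286,2.46411) → (3.72,2.46)
v5: (0.5,5) → rotate → (-1.77327,4.70165) → ×s → (-1.96390,5.20708) → (-1.96,5.21)
v6: (-2,4.5) → rotate → (-3.79091,3.14309) → ×s → (-4.19843,3.48097) → (-4.20,3.48)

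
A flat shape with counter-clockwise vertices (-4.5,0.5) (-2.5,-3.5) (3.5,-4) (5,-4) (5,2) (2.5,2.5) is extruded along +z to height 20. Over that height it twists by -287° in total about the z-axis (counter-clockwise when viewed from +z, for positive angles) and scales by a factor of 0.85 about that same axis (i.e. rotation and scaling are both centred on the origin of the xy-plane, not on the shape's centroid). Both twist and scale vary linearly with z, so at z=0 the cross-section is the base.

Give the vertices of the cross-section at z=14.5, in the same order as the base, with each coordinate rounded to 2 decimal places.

t = z/height = 14.5/20 = 0.725
s = 1 + (scale-1)·z/height = 1 + (0.85-1)·14.5/20 = 0.891250
θ = twist·z/height = -287°·14.5/20 = -208.0750° = -3.631594 rad
cos θ = -0.882332, sin θ = 0.470627 (intermediates below are computed at full precision and shown rounded to 5 d.p.)
v1: (-4.5,0.5) → rotate → (3.73518,-2.55899) → ×s → (3.32898,-2.28070) → (3.33,-2.28)
v2: (-2.5,-3.5) → rotate → (3.85303,1.91160) → ×s → (3.43401,1.70371) → (3.43,1.70)
v3: (3.5,-4) → rotate → (-1.20566,5.17652) → ×s → (-1.07454,4.61358) → (-1.07,4.61)
v4: (5,-4) → rotate → (-2.52915,5.88246) → ×s → (-2.25411,5.24275) → (-2.25,5.24)
v5: (5,2) → rotate → (-5.35292,0.58847) → ×s → (-4.77079,0.52447) → (-4.77,0.52)
v6: (2.5,2.5) → rotate → (-3.38240,-1.02926) → ×s → (-3.01456,-0.91733) → (-3.01,-0.92)

Cross-section at z=14.5: (3.33,-2.28) (3.43,1.70) (-1.07,4.61) (-2.25,5.24) (-4.77,0.52) (-3.01,-0.92)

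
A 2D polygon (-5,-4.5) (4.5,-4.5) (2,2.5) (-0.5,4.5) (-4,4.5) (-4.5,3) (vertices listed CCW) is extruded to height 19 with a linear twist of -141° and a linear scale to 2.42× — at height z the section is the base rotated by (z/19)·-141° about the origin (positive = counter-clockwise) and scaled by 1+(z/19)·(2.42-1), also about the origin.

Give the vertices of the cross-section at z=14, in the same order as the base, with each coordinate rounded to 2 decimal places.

Cross-section at z=14: (-6.48,12.14) (-11.15,-6.73) (3.98,-5.20) (9.18,-1.22) (10.90,5.73) (8.17,7.46)

t = z/height = 14/19 = 0.736842
s = 1 + (scale-1)·z/height = 1 + (2.42-1)·14/19 = 2.046316
θ = twist·z/height = -141°·14/19 = -103.8947° = -1.813305 rad
cos θ = -0.240139, sin θ = -0.970739 (intermediates below are computed at full precision and shown rounded to 5 d.p.)
v1: (-5,-4.5) → rotate → (-3.16763,5.93432) → ×s → (-6.48197,12.14349) → (-6.48,12.14)
v2: (4.5,-4.5) → rotate → (-5.44895,-3.28770) → ×s → (-11.15027,-6.72767) → (-11.15,-6.73)
v3: (2,2.5) → rotate → (1.94657,-2.54182) → ×s → (3.98329,-5.20138) → (3.98,-5.20)
v4: (-0.5,4.5) → rotate → (4.48839,-0.59526) → ×s → (9.18467,-1.21808) → (9.18,-1.22)
v5: (-4,4.5) → rotate → (5.32888,2.80233) → ×s → (10.90457,5.73445) → (10.90,5.73)
v6: (-4.5,3) → rotate → (3.99284,3.64791) → ×s → (8.17061,7.46477) → (8.17,7.46)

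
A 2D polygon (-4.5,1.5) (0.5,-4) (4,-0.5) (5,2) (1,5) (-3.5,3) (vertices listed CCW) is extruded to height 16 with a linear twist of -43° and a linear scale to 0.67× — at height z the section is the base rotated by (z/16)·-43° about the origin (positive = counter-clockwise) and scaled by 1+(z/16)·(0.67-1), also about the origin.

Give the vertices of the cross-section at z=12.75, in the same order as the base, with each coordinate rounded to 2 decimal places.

Cross-section at z=12.75: (-2.12,2.78) (-1.36,-2.64) (2.23,-1.96) (3.88,-0.86) (2.68,2.63) (-0.89,3.28)

t = z/height = 12.75/16 = 0.796875
s = 1 + (scale-1)·z/height = 1 + (0.67-1)·12.75/16 = 0.737031
θ = twist·z/height = -43°·12.75/16 = -34.2656° = -0.598048 rad
cos θ = 0.826436, sin θ = -0.563030 (intermediates below are computed at full precision and shown rounded to 5 d.p.)
v1: (-4.5,1.5) → rotate → (-2.87442,3.77329) → ×s → (-2.11854,2.78103) → (-2.12,2.78)
v2: (0.5,-4) → rotate → (-1.83890,-3.58726) → ×s → (-1.35533,-2.64392) → (-1.36,-2.64)
v3: (4,-0.5) → rotate → (3.02423,-2.66534) → ×s → (2.22895,-1.96444) → (2.23,-1.96)
v4: (5,2) → rotate → (5.25824,-1.16228) → ×s → (3.87549,-0.85664) → (3.88,-0.86)
v5: (1,5) → rotate → (3.64159,3.56915) → ×s → (2.68396,2.63058) → (2.68,2.63)
v6: (-3.5,3) → rotate → (-1.20344,4.44991) → ×s → (-0.88697,3.27973) → (-0.89,3.28)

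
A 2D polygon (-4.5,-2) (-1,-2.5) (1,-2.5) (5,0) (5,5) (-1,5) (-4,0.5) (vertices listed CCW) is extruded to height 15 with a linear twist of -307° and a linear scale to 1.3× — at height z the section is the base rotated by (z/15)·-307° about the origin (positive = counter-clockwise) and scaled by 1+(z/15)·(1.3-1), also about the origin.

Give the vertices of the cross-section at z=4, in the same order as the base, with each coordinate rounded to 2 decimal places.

t = z/height = 4/15 = 0.266667
s = 1 + (scale-1)·z/height = 1 + (1.3-1)·4/15 = 1.080000
θ = twist·z/height = -307°·4/15 = -81.8667° = -1.428843 rad
cos θ = 0.141477, sin θ = -0.989942 (intermediates below are computed at full precision and shown rounded to 5 d.p.)
v1: (-4.5,-2) → rotate → (-2.61653,4.17178) → ×s → (-2.82585,4.50553) → (-2.83,4.51)
v2: (-1,-2.5) → rotate → (-2.61633,0.63625) → ×s → (-2.82564,0.68715) → (-2.83,0.69)
v3: (1,-2.5) → rotate → (-2.33338,-1.34363) → ×s → (-2.52005,-1.45113) → (-2.52,-1.45)
v4: (5,0) → rotate → (0.70739,-4.94971) → ×s → (0.76398,-5.34568) → (0.76,-5.35)
v5: (5,5) → rotate → (5.65709,-4.24232) → ×s → (6.10966,-4.58171) → (6.11,-4.58)
v6: (-1,5) → rotate → (4.80823,1.69733) → ×s → (5.19289,1.83311) → (5.19,1.83)
v7: (-4,0.5) → rotate → (-0.07094,4.03050) → ×s → (-0.07661,4.35295) → (-0.08,4.35)

Cross-section at z=4: (-2.83,4.51) (-2.83,0.69) (-2.52,-1.45) (0.76,-5.35) (6.11,-4.58) (5.19,1.83) (-0.08,4.35)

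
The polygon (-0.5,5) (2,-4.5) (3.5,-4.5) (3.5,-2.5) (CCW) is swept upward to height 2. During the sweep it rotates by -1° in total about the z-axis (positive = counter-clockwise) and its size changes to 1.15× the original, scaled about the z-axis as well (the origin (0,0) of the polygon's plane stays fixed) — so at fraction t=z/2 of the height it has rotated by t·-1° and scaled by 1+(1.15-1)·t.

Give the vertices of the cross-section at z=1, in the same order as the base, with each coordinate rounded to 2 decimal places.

Cross-section at z=1: (-0.49,5.38) (2.11,-4.86) (3.72,-4.87) (3.74,-2.72)

t = z/height = 1/2 = 0.5
s = 1 + (scale-1)·z/height = 1 + (1.15-1)·1/2 = 1.075000
θ = twist·z/height = -1°·1/2 = -0.5000° = -0.008727 rad
cos θ = 0.999962, sin θ = -0.008727 (intermediates below are computed at full precision and shown rounded to 5 d.p.)
v1: (-0.5,5) → rotate → (-0.45635,5.00417) → ×s → (-0.49057,5.37949) → (-0.49,5.38)
v2: (2,-4.5) → rotate → (1.96065,-4.51728) → ×s → (2.10770,-4.85608) → (2.11,-4.86)
v3: (3.5,-4.5) → rotate → (3.46060,-4.53037) → ×s → (3.72014,-4.87015) → (3.72,-4.87)
v4: (3.5,-2.5) → rotate → (3.47805,-2.53045) → ×s → (3.73890,-2.72023) → (3.74,-2.72)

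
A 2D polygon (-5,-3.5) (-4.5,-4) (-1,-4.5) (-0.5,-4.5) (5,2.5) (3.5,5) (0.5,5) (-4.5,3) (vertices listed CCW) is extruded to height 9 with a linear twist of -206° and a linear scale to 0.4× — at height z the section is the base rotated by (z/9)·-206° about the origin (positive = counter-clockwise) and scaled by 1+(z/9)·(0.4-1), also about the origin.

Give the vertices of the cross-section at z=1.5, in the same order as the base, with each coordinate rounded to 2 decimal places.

Cross-section at z=1.5: (-5.49,-0.06) (-5.37,-0.69) (-3.03,-2.84) (-2.66,-3.09) (4.98,-0.68) (5.14,1.94) (2.91,3.46) (-1.82,4.51)

t = z/height = 1.5/9 = 0.166667
s = 1 + (scale-1)·z/height = 1 + (0.4-1)·1.5/9 = 0.900000
θ = twist·z/height = -206°·1.5/9 = -34.3333° = -0.599230 rad
cos θ = 0.825770, sin θ = -0.564007 (intermediates below are computed at full precision and shown rounded to 5 d.p.)
v1: (-5,-3.5) → rotate → (-6.10287,-0.07016) → ×s → (-5.49259,-0.06315) → (-5.49,-0.06)
v2: (-4.5,-4) → rotate → (-5.97199,-0.76505) → ×s → (-5.37479,-0.68855) → (-5.37,-0.69)
v3: (-1,-4.5) → rotate → (-3.36380,-3.15196) → ×s → (-3.02742,-2.83676) → (-3.03,-2.84)
v4: (-0.5,-4.5) → rotate → (-2.95091,-3.43396) → ×s → (-2.65582,-3.09057) → (-2.66,-3.09)
v5: (5,2.5) → rotate → (5.53887,-0.75561) → ×s → (4.98498,-0.68005) → (4.98,-0.68)
v6: (3.5,5) → rotate → (5.71023,2.15483) → ×s → (5.13921,1.93935) → (5.14,1.94)
v7: (0.5,5) → rotate → (3.23292,3.84685) → ×s → (2.90963,3.46216) → (2.91,3.46)
v8: (-4.5,3) → rotate → (-2.02395,5.01534) → ×s → (-1.82155,4.51381) → (-1.82,4.51)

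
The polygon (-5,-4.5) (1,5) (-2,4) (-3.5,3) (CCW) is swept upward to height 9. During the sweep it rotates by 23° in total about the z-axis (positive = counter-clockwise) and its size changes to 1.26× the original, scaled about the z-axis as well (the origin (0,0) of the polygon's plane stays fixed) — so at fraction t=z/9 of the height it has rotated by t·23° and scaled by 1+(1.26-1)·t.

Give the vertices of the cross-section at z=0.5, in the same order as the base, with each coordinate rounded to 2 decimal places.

t = z/height = 0.5/9 = 0.0555556
s = 1 + (scale-1)·z/height = 1 + (1.26-1)·0.5/9 = 1.014444
θ = twist·z/height = 23°·0.5/9 = 1.2778° = 0.022301 rad
cos θ = 0.999751, sin θ = 0.022300 (intermediates below are computed at full precision and shown rounded to 5 d.p.)
v1: (-5,-4.5) → rotate → (-4.89841,-4.61038) → ×s → (-4.96916,-4.67697) → (-4.97,-4.68)
v2: (1,5) → rotate → (0.88825,5.02106) → ×s → (0.90108,5.09358) → (0.90,5.09)
v3: (-2,4) → rotate → (-2.08870,3.95441) → ×s → (-2.11887,4.01153) → (-2.12,4.01)
v4: (-3.5,3) → rotate → (-3.56603,2.92121) → ×s → (-3.61754,2.96340) → (-3.62,2.96)

Cross-section at z=0.5: (-4.97,-4.68) (0.90,5.09) (-2.12,4.01) (-3.62,2.96)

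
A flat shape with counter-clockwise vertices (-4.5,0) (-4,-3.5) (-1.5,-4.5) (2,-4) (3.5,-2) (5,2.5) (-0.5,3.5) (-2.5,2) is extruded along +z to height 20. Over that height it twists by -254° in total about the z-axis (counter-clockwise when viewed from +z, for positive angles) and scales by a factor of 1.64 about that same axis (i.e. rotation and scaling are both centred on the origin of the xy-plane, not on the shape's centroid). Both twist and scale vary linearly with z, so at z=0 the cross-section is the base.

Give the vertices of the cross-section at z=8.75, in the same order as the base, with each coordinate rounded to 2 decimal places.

t = z/height = 8.75/20 = 0.4375
s = 1 + (scale-1)·z/height = 1 + (1.64-1)·8.75/20 = 1.280000
θ = twist·z/height = -254°·8.75/20 = -111.1250° = -1.939497 rad
cos θ = -0.360404, sin θ = -0.932796 (intermediates below are computed at full precision and shown rounded to 5 d.p.)
v1: (-4.5,0) → rotate → (1.62182,4.19758) → ×s → (2.07593,5.37291) → (2.08,5.37)
v2: (-4,-3.5) → rotate → (-1.82317,4.99260) → ×s → (-2.33366,6.39053) → (-2.33,6.39)
v3: (-1.5,-4.5) → rotate → (-3.65698,3.02101) → ×s → (-4.68093,3.86690) → (-4.68,3.87)
v4: (2,-4) → rotate → (-4.45199,-0.42398) → ×s → (-5.69855,-0.54269) → (-5.70,-0.54)
v5: (3.5,-2) → rotate → (-3.12701,-2.54398) → ×s → (-4.00257,-3.25629) → (-4.00,-3.26)
v6: (5,2.5) → rotate → (0.52997,-5.56499) → ×s → (0.67836,-7.12319) → (0.68,-7.12)
v7: (-0.5,3.5) → rotate → (3.44499,-0.79502) → ×s → (4.40959,-1.01762) → (4.41,-1.02)
v8: (-2.5,2) → rotate → (2.76660,1.61118) → ×s → (3.54125,2.06231) → (3.54,2.06)

Cross-section at z=8.75: (2.08,5.37) (-2.33,6.39) (-4.68,3.87) (-5.70,-0.54) (-4.00,-3.26) (0.68,-7.12) (4.41,-1.02) (3.54,2.06)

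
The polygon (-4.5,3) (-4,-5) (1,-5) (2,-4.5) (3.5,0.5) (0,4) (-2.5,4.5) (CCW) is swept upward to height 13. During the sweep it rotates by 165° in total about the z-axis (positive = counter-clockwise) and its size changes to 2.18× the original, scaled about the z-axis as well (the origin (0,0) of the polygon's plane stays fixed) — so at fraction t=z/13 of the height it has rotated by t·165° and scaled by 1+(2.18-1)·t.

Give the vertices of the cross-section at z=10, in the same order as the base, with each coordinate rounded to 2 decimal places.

Cross-section at z=10: (0.58,-10.30) (12.21,-0.37) (6.48,7.26) (4.57,8.21) (-4.77,4.76) (-6.10,-4.58) (-4.00,-8.97)

t = z/height = 10/13 = 0.769231
s = 1 + (scale-1)·z/height = 1 + (2.18-1)·10/13 = 1.907692
θ = twist·z/height = 165°·10/13 = 126.9231° = 2.215226 rad
cos θ = -0.600742, sin θ = 0.799443 (intermediates below are computed at full precision and shown rounded to 5 d.p.)
v1: (-4.5,3) → rotate → (0.30501,-5.39972) → ×s → (0.58187,-10.30100) → (0.58,-10.30)
v2: (-4,-5) → rotate → (6.40018,-0.19406) → ×s → (12.20958,-0.37021) → (12.21,-0.37)
v3: (1,-5) → rotate → (3.39647,3.80315) → ×s → (6.47942,7.25525) → (6.48,7.26)
v4: (2,-4.5) → rotate → (2.39601,4.30223) → ×s → (4.57085,8.20732) → (4.57,8.21)
v5: (3.5,0.5) → rotate → (-2.50232,2.49768) → ×s → (-4.77366,4.76480) → (-4.77,4.76)
v6: (0,4) → rotate → (-3.19777,-2.40297) → ×s → (-6.10036,-4.58413) → (-6.10,-4.58)
v7: (-2.5,4.5) → rotate → (-2.09564,-4.70195) → ×s → (-3.99783,-8.96987) → (-4.00,-8.97)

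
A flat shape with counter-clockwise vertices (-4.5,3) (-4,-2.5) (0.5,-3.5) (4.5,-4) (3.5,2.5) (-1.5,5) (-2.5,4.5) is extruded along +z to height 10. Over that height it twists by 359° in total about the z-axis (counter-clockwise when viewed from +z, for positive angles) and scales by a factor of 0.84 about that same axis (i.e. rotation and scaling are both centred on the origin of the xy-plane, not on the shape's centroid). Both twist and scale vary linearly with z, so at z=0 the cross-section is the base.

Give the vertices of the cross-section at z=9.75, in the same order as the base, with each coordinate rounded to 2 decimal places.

t = z/height = 9.75/10 = 0.975
s = 1 + (scale-1)·z/height = 1 + (0.84-1)·9.75/10 = 0.844000
θ = twist·z/height = 359°·9.75/10 = 350.0250° = 6.109089 rad
cos θ = 0.984883, sin θ = -0.173218 (intermediates below are computed at full precision and shown rounded to 5 d.p.)
v1: (-4.5,3) → rotate → (-3.91232,3.73413) → ×s → (-3.30200,3.15161) → (-3.30,3.15)
v2: (-4,-2.5) → rotate → (-4.37258,-1.76933) → ×s → (-3.69046,-1.49332) → (-3.69,-1.49)
v3: (0.5,-3.5) → rotate → (-0.11382,-3.53370) → ×s → (-0.09607,-2.98244) → (-0.10,-2.98)
v4: (4.5,-4) → rotate → (3.73910,-4.71902) → ×s → (3.15580,-3.98285) → (3.16,-3.98)
v5: (3.5,2.5) → rotate → (3.88014,1.85594) → ×s → (3.27484,1.56642) → (3.27,1.57)
v6: (-1.5,5) → rotate → (-0.61123,5.18424) → ×s → (-0.51588,4.37550) → (-0.52,4.38)
v7: (-2.5,4.5) → rotate → (-1.68273,4.86502) → ×s → (-1.42022,4.10608) → (-1.42,4.11)

Cross-section at z=9.75: (-3.30,3.15) (-3.69,-1.49) (-0.10,-2.98) (3.16,-3.98) (3.27,1.57) (-0.52,4.38) (-1.42,4.11)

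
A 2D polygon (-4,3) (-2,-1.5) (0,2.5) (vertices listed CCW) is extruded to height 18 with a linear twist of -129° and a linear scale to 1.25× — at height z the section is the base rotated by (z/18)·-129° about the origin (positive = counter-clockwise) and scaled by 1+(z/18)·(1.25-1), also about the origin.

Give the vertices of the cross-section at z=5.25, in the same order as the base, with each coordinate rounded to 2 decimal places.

t = z/height = 5.25/18 = 0.291667
s = 1 + (scale-1)·z/height = 1 + (1.25-1)·5.25/18 = 1.072917
θ = twist·z/height = -129°·5.25/18 = -37.6250° = -0.656680 rad
cos θ = 0.792023, sin θ = -0.610491 (intermediates below are computed at full precision and shown rounded to 5 d.p.)
v1: (-4,3) → rotate → (-1.33662,4.81803) → ×s → (-1.43408,5.16935) → (-1.43,5.17)
v2: (-2,-1.5) → rotate → (-2.49978,0.03295) → ×s → (-2.68206,0.03535) → (-2.68,0.04)
v3: (0,2.5) → rotate → (1.52623,1.98006) → ×s → (1.63751,2.12444) → (1.64,2.12)

Cross-section at z=5.25: (-1.43,5.17) (-2.68,0.04) (1.64,2.12)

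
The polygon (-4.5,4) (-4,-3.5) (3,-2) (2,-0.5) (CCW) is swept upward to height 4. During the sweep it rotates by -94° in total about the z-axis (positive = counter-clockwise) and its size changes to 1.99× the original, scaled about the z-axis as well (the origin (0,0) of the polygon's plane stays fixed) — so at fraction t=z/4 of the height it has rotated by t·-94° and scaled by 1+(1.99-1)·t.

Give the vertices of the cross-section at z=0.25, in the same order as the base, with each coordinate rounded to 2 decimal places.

Cross-section at z=0.25: (-4.32,4.71) (-4.61,-3.26) (2.95,-2.44) (2.06,-0.75)

t = z/height = 0.25/4 = 0.0625
s = 1 + (scale-1)·z/height = 1 + (1.99-1)·0.25/4 = 1.061875
θ = twist·z/height = -94°·0.25/4 = -5.8750° = -0.102538 rad
cos θ = 0.994748, sin θ = -0.102359 (intermediates below are computed at full precision and shown rounded to 5 d.p.)
v1: (-4.5,4) → rotate → (-4.06693,4.43960) → ×s → (-4.31857,4.71430) → (-4.32,4.71)
v2: (-4,-3.5) → rotate → (-4.33725,-3.07218) → ×s → (-4.60561,-3.26227) → (-4.61,-3.26)
v3: (3,-2) → rotate → (2.77953,-2.29657) → ×s → (2.95151,-2.43867) → (2.95,-2.44)
v4: (2,-0.5) → rotate → (1.93832,-0.70209) → ×s → (2.05825,-0.74553) → (2.06,-0.75)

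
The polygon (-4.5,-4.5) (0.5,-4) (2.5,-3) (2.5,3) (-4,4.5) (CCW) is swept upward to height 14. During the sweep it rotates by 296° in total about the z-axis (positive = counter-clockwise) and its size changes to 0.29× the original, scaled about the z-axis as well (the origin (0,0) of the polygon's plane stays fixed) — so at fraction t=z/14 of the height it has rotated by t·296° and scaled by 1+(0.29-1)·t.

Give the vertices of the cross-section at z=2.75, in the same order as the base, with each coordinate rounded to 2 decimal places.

Cross-section at z=2.75: (1.25,-5.33) (3.15,-1.45) (3.33,0.46) (-1.06,3.19) (-5.11,-0.88)

t = z/height = 2.75/14 = 0.196429
s = 1 + (scale-1)·z/height = 1 + (0.29-1)·2.75/14 = 0.860536
θ = twist·z/height = 296°·2.75/14 = 58.1429° = 1.014784 rad
cos θ = 0.527803, sin θ = 0.849367 (intermediates below are computed at full precision and shown rounded to 5 d.p.)
v1: (-4.5,-4.5) → rotate → (1.44704,-6.19726) → ×s → (1.24523,-5.33297) → (1.25,-5.33)
v2: (0.5,-4) → rotate → (3.66137,-1.68653) → ×s → (3.15074,-1.45132) → (3.15,-1.45)
v3: (2.5,-3) → rotate → (3.86761,0.54001) → ×s → (3.32821,0.46470) → (3.33,0.46)
v4: (2.5,3) → rotate → (-1.22859,3.70683) → ×s → (-1.05725,3.18986) → (-1.06,3.19)
v5: (-4,4.5) → rotate → (-5.93336,-1.02235) → ×s → (-5.10587,-0.87977) → (-5.11,-0.88)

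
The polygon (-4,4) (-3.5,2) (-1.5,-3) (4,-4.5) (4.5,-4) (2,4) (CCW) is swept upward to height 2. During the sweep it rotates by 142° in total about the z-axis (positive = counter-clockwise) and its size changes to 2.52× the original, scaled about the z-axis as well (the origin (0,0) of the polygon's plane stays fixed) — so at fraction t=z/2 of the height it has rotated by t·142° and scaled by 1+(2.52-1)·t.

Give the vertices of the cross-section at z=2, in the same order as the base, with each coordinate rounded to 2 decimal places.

t = z/height = 2/2 = 1
s = 1 + (scale-1)·z/height = 1 + (2.52-1)·2/2 = 2.520000
θ = twist·z/height = 142°·2/2 = 142.0000° = 2.478368 rad
cos θ = -0.788011, sin θ = 0.615661 (intermediates below are computed at full precision and shown rounded to 5 d.p.)
v1: (-4,4) → rotate → (0.68940,-5.61469) → ×s → (1.73728,-14.14902) → (1.74,-14.15)
v2: (-3.5,2) → rotate → (1.52671,-3.73084) → ×s → (3.84732,-9.40171) → (3.85,-9.40)
v3: (-1.5,-3) → rotate → (3.02900,1.44054) → ×s → (7.63308,3.63016) → (7.63,3.63)
v4: (4,-4.5) → rotate → (-0.38157,6.00869) → ×s → (-0.96155,15.14191) → (-0.96,15.14)
v5: (4.5,-4) → rotate → (-1.08340,5.92252) → ×s → (-2.73017,14.92475) → (-2.73,14.92)
v6: (2,4) → rotate → (-4.03867,-1.92072) → ×s → (-10.17744,-4.84021) → (-10.18,-4.84)

Cross-section at z=2: (1.74,-14.15) (3.85,-9.40) (7.63,3.63) (-0.96,15.14) (-2.73,14.92) (-10.18,-4.84)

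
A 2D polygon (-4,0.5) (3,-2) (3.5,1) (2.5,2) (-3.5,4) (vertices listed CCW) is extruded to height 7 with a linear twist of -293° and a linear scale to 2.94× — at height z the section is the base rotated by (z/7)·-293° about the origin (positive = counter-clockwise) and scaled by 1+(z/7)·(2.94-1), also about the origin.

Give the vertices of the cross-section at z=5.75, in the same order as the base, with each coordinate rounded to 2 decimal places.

t = z/height = 5.75/7 = 0.821429
s = 1 + (scale-1)·z/height = 1 + (2.94-1)·5.75/7 = 2.593571
θ = twist·z/height = -293°·5.75/7 = -240.6786° = -4.200634 rad
cos θ = -0.489709, sin θ = 0.871886 (intermediates below are computed at full precision and shown rounded to 5 d.p.)
v1: (-4,0.5) → rotate → (1.52289,-3.73240) → ×s → (3.94973,-9.68024) → (3.95,-9.68)
v2: (3,-2) → rotate → (0.27465,3.59508) → ×s → (0.71232,9.32409) → (0.71,9.32)
v3: (3.5,1) → rotate → (-2.58587,2.56189) → ×s → (-6.70663,6.64445) → (-6.71,6.64)
v4: (2.5,2) → rotate → (-2.96804,1.20030) → ×s → (-7.69783,3.11306) → (-7.70,3.11)
v5: (-3.5,4) → rotate → (-1.77356,-5.01044) → ×s → (-4.59987,-12.99492) → (-4.60,-12.99)

Cross-section at z=5.75: (3.95,-9.68) (0.71,9.32) (-6.71,6.64) (-7.70,3.11) (-4.60,-12.99)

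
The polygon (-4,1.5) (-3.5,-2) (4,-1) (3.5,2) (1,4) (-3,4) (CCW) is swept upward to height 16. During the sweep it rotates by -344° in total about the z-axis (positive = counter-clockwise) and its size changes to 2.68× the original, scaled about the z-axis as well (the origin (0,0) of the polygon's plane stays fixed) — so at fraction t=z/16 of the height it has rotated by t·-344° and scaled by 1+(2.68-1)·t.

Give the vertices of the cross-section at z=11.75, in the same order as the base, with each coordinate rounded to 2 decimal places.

Cross-section at z=11.75: (-0.53,-9.53) (6.60,-6.13) (-0.54,9.19) (-6.60,6.13) (-9.19,-0.54) (-6.53,-9.06)

t = z/height = 11.75/16 = 0.734375
s = 1 + (scale-1)·z/height = 1 + (2.68-1)·11.75/16 = 2.233750
θ = twist·z/height = -344°·11.75/16 = -252.6250° = -4.409138 rad
cos θ = -0.298624, sin θ = 0.954371 (intermediates below are computed at full precision and shown rounded to 5 d.p.)
v1: (-4,1.5) → rotate → (-0.23706,-4.26542) → ×s → (-0.52953,-9.52788) → (-0.53,-9.53)
v2: (-3.5,-2) → rotate → (2.95393,-2.74305) → ×s → (6.59833,-6.12729) → (6.60,-6.13)
v3: (4,-1) → rotate → (-0.24013,4.11611) → ×s → (-0.53638,9.19435) → (-0.54,9.19)
v4: (3.5,2) → rotate → (-2.95393,2.74305) → ×s → (-6.59833,6.12729) → (-6.60,6.13)
v5: (1,4) → rotate → (-4.11611,-0.24013) → ×s → (-9.19435,-0.53638) → (-9.19,-0.54)
v6: (-3,4) → rotate → (-2.92161,-4.05761) → ×s → (-6.52615,-9.06369) → (-6.53,-9.06)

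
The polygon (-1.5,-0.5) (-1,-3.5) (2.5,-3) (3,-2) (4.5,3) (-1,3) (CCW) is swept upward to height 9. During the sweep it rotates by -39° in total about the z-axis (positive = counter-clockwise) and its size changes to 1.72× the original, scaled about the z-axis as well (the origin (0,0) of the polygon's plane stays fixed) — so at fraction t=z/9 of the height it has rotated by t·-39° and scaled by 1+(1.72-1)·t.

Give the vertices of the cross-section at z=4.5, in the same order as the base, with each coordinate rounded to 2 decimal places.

Cross-section at z=4.5: (-2.15,0.04) (-2.87,-4.03) (1.84,-4.98) (2.94,-3.93) (7.13,1.80) (0.08,4.30)

t = z/height = 4.5/9 = 0.5
s = 1 + (scale-1)·z/height = 1 + (1.72-1)·4.5/9 = 1.360000
θ = twist·z/height = -39°·4.5/9 = -19.5000° = -0.340339 rad
cos θ = 0.942641, sin θ = -0.333807 (intermediates below are computed at full precision and shown rounded to 5 d.p.)
v1: (-1.5,-0.5) → rotate → (-1.58087,0.02939) → ×s → (-2.14998,0.03997) → (-2.15,0.04)
v2: (-1,-3.5) → rotate → (-2.11097,-2.96544) → ×s → (-2.87091,-4.03300) → (-2.87,-4.03)
v3: (2.5,-3) → rotate → (1.35518,-3.66244) → ×s → (1.84305,-4.98092) → (1.84,-4.98)
v4: (3,-2) → rotate → (2.16031,-2.88670) → ×s → (2.93802,-3.92592) → (2.94,-3.93)
v5: (4.5,3) → rotate → (5.24331,1.32579) → ×s → (7.13090,1.80308) → (7.13,1.80)
v6: (-1,3) → rotate → (0.05878,3.16173) → ×s → (0.07994,4.29995) → (0.08,4.30)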